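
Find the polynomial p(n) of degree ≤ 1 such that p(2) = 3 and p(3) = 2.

Write p(n) = an + b. Substituting each data point gives a linear system:
  2a + b = 3
  3a + b = 2
Solving the system yields a = -1, b = 5.
So p(n) = -n + 5.
Check: p(3) = 2. ✓

p(n) = -n + 5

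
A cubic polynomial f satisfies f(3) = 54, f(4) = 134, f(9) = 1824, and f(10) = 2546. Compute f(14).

Write f(s) = as^3 + bs^2 + cs + d. Substituting each data point gives a linear system:
  27a + 9b + 3c + d = 54
  64a + 16b + 4c + d = 134
  729a + 81b + 9c + d = 1824
  1000a + 100b + 10c + d = 2546
Solving the system yields a = 3, b = -5, c = 4, d = 6.
So f(s) = 3s^3 - 5s^2 + 4s + 6.
Then f(14) = 7314.

7314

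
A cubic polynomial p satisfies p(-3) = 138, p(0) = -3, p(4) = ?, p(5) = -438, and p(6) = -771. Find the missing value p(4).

-219

The 4 known points determine the degree-3 polynomial uniquely.
Write p(t) = at^3 + bt^2 + ct + d. Substituting each data point gives a linear system:
  -27a + 9b - 3c + d = 138
  d = -3
  125a + 25b + 5c + d = -438
  216a + 36b + 6c + d = -771
Solving the system yields a = -4, b = 3, c = -2, d = -3.
So p(t) = -4t^3 + 3t^2 - 2t - 3.
Then p(4) = -219.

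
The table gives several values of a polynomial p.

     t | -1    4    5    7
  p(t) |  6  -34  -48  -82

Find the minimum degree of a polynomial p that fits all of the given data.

Divided differences on the nodes -1, 4, 5, 7:
  order 0: 6  -34  -48  -82
  order 1: -8  -14  -17
  order 2: -1  -1
  order 3: 0
The order-2 divided differences are all -1 (nonzero) and every higher order vanishes, so the data lies on a polynomial of degree exactly 2.

2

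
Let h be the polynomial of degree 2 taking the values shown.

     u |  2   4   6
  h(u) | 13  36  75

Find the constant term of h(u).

Write h(u) = au^2 + bu + c. Substituting each data point gives a linear system:
  4a + 2b + c = 13
  16a + 4b + c = 36
  36a + 6b + c = 75
Solving the system yields a = 2, b = -1/2, c = 6.
So h(u) = 2u² - (1/2)u + 6.
The constant term is 6.

6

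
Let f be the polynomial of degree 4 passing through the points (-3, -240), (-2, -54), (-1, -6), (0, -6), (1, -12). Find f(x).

f(x) = -2x^4 + 3x^3 - x^2 - 6x - 6

Write f(x) = ax^4 + bx^3 + cx^2 + dx + e. Substituting each data point gives a linear system:
  81a - 27b + 9c - 3d + e = -240
  16a - 8b + 4c - 2d + e = -54
  a - b + c - d + e = -6
  e = -6
  a + b + c + d + e = -12
Solving the system yields a = -2, b = 3, c = -1, d = -6, e = -6.
So f(x) = -2x^4 + 3x^3 - x^2 - 6x - 6.
Check: f(-2) = -54. ✓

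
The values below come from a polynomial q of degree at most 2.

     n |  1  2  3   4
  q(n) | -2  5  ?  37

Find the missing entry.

18

The 3 known points determine the degree-2 polynomial uniquely.
Write q(n) = an^2 + bn + c. Substituting each data point gives a linear system:
  a + b + c = -2
  4a + 2b + c = 5
  16a + 4b + c = 37
Solving the system yields a = 3, b = -2, c = -3.
So q(n) = 3n² - 2n - 3.
Then q(3) = 18.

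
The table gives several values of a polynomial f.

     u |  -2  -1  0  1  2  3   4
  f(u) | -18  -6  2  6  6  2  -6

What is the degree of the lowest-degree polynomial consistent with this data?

2

Forward differences of the values at u = -2, -1, 0, 1, 2, 3, 4:
  f  : -18  -6  2  6  6  2  -6
  Δ  : 12  8  4  0  -4  -8
  Δ^2: -4  -4  -4  -4  -4
  Δ^3: 0  0  0  0
  Δ^4: 0  0  0
  Δ^5: 0  0
  Δ^6: 0
The second differences are constant (-4) and nonzero, while all higher differences vanish, so the minimal degree is 2.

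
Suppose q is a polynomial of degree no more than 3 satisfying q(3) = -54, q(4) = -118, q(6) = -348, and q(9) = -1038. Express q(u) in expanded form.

q(u) = -u^3 - 4u^2 + u + 6

Using the Lagrange interpolation formula with nodes 3, 4, 6, 9:
  L_0(u) = (u - 4)(u - 6)(u - 9) / -18
  L_1(u) = (u - 3)(u - 6)(u - 9) / 10
  L_2(u) = (u - 3)(u - 4)(u - 9) / -18
  L_3(u) = (u - 3)(u - 4)(u - 6) / 90
Then q(u) = -54·L_0(u) - 118·L_1(u) - 348·L_2(u) - 1038·L_3(u).
Expanding and collecting terms gives q(u) = -u^3 - 4u^2 + u + 6.
Check: q(9) = -1038. ✓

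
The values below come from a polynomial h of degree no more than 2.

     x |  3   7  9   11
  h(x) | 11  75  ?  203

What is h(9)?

131

The 3 known points determine the degree-2 polynomial uniquely.
Write h(x) = ax^2 + bx + c. Substituting each data point gives a linear system:
  9a + 3b + c = 11
  49a + 7b + c = 75
  121a + 11b + c = 203
Solving the system yields a = 2, b = -4, c = 5.
So h(x) = 2x^2 - 4x + 5.
Then h(9) = 131.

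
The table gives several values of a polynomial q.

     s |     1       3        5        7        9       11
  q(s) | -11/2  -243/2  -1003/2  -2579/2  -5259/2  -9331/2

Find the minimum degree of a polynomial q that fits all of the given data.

3

Forward differences of the values at s = 1, 3, 5, 7, 9, 11:
  q  : -11/2  -243/2  -1003/2  -2579/2  -5259/2  -9331/2
  Δ  : -116  -380  -788  -1340  -2036
  Δ^2: -264  -408  -552  -696
  Δ^3: -144  -144  -144
  Δ^4: 0  0
  Δ^5: 0
The third differences are constant (-144) and nonzero, while all higher differences vanish, so the minimal degree is 3.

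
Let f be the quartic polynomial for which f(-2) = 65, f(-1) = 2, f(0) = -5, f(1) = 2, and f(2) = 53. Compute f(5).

Write f(x) = ax^4 + bx^3 + cx^2 + dx + e. Substituting each data point gives a linear system:
  16a - 8b + 4c - 2d + e = 65
  a - b + c - d + e = 2
  e = -5
  a + b + c + d + e = 2
  16a + 8b + 4c + 2d + e = 53
Solving the system yields a = 3, b = -1, c = 4, d = 1, e = -5.
So f(x) = 3x⁴ - x³ + 4x² + x - 5.
Then f(5) = 1850.

1850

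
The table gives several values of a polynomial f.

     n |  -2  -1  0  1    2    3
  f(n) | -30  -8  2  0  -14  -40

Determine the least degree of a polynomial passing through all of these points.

2

Forward differences of the values at n = -2, -1, 0, 1, 2, 3:
  f  : -30  -8  2  0  -14  -40
  Δ  : 22  10  -2  -14  -26
  Δ^2: -12  -12  -12  -12
  Δ^3: 0  0  0
  Δ^4: 0  0
  Δ^5: 0
The second differences are constant (-12) and nonzero, while all higher differences vanish, so the minimal degree is 2.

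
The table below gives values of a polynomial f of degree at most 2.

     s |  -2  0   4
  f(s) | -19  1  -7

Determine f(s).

f(s) = -2s^2 + 6s + 1

Using the Lagrange interpolation formula with nodes -2, 0, 4:
  L_0(s) = s(s - 4) / 12
  L_1(s) = (s + 2)(s - 4) / -8
  L_2(s) = (s + 2)s / 24
Then f(s) = -19·L_0(s) + 1·L_1(s) - 7·L_2(s).
Expanding and collecting terms gives f(s) = -2s^2 + 6s + 1.
Check: f(-2) = -19. ✓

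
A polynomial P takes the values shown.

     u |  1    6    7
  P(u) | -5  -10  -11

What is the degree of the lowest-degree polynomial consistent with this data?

1

Divided differences on the nodes 1, 6, 7:
  order 0: -5  -10  -11
  order 1: -1  -1
  order 2: 0
The order-1 divided differences are all -1 (nonzero) and every higher order vanishes, so the data lies on a polynomial of degree exactly 1.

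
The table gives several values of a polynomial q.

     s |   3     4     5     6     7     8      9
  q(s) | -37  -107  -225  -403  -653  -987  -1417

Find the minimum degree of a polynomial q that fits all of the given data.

3

Forward differences of the values at s = 3, 4, 5, 6, 7, 8, 9:
  q  : -37  -107  -225  -403  -653  -987  -1417
  Δ  : -70  -118  -178  -250  -334  -430
  Δ^2: -48  -60  -72  -84  -96
  Δ^3: -12  -12  -12  -12
  Δ^4: 0  0  0
  Δ^5: 0  0
  Δ^6: 0
The third differences are constant (-12) and nonzero, while all higher differences vanish, so the minimal degree is 3.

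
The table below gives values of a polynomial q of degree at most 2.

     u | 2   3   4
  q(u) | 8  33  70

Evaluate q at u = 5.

Forward differences of the values at u = 2, 3, 4:
  q  : 8  33  70
  Δ  : 25  37
  Δ^2: 12
The second differences are constant, confirming degree 2.
Interpolating (Newton forward form) and evaluating at u = 5 gives q(5) = 119.

119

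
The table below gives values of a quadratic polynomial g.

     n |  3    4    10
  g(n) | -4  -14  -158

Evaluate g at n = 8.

-94

Using the Lagrange interpolation formula with nodes 3, 4, 10:
  L_0(n) = (n - 4)(n - 10) / 7
  L_1(n) = (n - 3)(n - 10) / -6
  L_2(n) = (n - 3)(n - 4) / 42
Then g(n) = -4·L_0(n) - 14·L_1(n) - 158·L_2(n).
Expanding and collecting terms gives g(n) = -2n^2 + 4n + 2.
Evaluating at n = 8: g(8) = -94.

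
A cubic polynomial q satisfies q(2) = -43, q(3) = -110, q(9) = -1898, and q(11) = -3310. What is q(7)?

-958

Write q(x) = ax^3 + bx^2 + cx + d. Substituting each data point gives a linear system:
  8a + 4b + 2c + d = -43
  27a + 9b + 3c + d = -110
  729a + 81b + 9c + d = -1898
  1331a + 121b + 11c + d = -3310
Solving the system yields a = -2, b = -5, c = -4, d = 1.
So q(x) = -2x^3 - 5x^2 - 4x + 1.
Then q(7) = -958.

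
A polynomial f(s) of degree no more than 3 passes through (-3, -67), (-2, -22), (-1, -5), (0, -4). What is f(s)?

f(s) = 2s^3 - 2s^2 - 3s - 4

Write f(s) = as^3 + bs^2 + cs + d. Substituting each data point gives a linear system:
  -27a + 9b - 3c + d = -67
  -8a + 4b - 2c + d = -22
  -a + b - c + d = -5
  d = -4
Solving the system yields a = 2, b = -2, c = -3, d = -4.
So f(s) = 2s^3 - 2s^2 - 3s - 4.
Check: f(0) = -4. ✓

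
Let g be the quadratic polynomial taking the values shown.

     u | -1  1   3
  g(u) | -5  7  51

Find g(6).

177

Forward differences of the values at u = -1, 1, 3:
  g  : -5  7  51
  Δ  : 12  44
  Δ^2: 32
The second differences are constant, confirming degree 2.
Interpolating (Newton forward form) and evaluating at u = 6 gives g(6) = 177.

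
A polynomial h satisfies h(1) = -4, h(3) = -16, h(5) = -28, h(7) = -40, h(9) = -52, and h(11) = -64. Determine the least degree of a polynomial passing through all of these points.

1

Forward differences of the values at x = 1, 3, 5, 7, 9, 11:
  h  : -4  -16  -28  -40  -52  -64
  Δ  : -12  -12  -12  -12  -12
  Δ^2: 0  0  0  0
  Δ^3: 0  0  0
  Δ^4: 0  0
  Δ^5: 0
The first differences are constant (-12) and nonzero, while all higher differences vanish, so the minimal degree is 1.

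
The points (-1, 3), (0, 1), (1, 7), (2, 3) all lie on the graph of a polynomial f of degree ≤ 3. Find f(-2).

31

Using the Lagrange interpolation formula with nodes -1, 0, 1, 2:
  L_0(t) = t(t - 1)(t - 2) / -6
  L_1(t) = (t + 1)(t - 1)(t - 2) / 2
  L_2(t) = (t + 1)t(t - 2) / -2
  L_3(t) = (t + 1)t(t - 1) / 6
Then f(t) = 3·L_0(t) + 1·L_1(t) + 7·L_2(t) + 3·L_3(t).
Expanding and collecting terms gives f(t) = -3t³ + 4t² + 5t + 1.
Evaluating at t = -2: f(-2) = 31.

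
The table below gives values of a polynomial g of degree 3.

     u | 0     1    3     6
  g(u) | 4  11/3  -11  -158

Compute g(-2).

62/3

Write g(u) = au^3 + bu^2 + cu + d. Substituting each data point gives a linear system:
  d = 4
  a + b + c + d = 11/3
  27a + 9b + 3c + d = -11
  216a + 36b + 6c + d = -158
Solving the system yields a = -1, b = 5/3, c = -1, d = 4.
So g(u) = -u³ + (5/3)u² - u + 4.
Then g(-2) = 62/3.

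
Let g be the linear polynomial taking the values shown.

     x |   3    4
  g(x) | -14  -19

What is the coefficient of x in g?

Write g(x) = ax + b. Substituting each data point gives a linear system:
  3a + b = -14
  4a + b = -19
Solving the system yields a = -5, b = 1.
So g(x) = -5x + 1.
The leading coefficient is -5.

-5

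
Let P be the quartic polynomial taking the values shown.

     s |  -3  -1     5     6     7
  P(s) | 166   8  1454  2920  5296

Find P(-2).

Write P(s) = as^4 + bs^3 + cs^2 + ds + e. Substituting each data point gives a linear system:
  81a - 27b + 9c - 3d + e = 166
  a - b + c - d + e = 8
  625a + 125b + 25c + 5d + e = 1454
  1296a + 216b + 36c + 6d + e = 2920
  2401a + 343b + 49c + 7d + e = 5296
Solving the system yields a = 2, b = 1, c = 3, d = 0, e = 4.
So P(s) = 2s⁴ + s³ + 3s² + 4.
Then P(-2) = 40.

40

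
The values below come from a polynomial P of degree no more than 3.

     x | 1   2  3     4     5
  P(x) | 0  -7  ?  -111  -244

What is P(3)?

-38

On equispaced nodes a degree-3 polynomial has vanishing fourth forward difference, so
  P(1) - 4·P(2) + 6·P(3) - 4·P(4) + P(5) = 0.
Substituting the known values and solving for P(3):
  6·P(3) = -228
  P(3) = -38.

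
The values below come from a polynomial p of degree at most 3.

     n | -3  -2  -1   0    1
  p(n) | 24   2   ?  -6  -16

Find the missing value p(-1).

On equispaced nodes a degree-3 polynomial has vanishing fourth forward difference, so
  p(-3) - 4·p(-2) + 6·p(-1) - 4·p(0) + p(1) = 0.
Substituting the known values and solving for p(-1):
  6·p(-1) = -24
  p(-1) = -4.

-4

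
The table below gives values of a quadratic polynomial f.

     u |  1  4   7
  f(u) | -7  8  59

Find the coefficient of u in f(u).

-5

Write f(u) = au^2 + bu + c. Substituting each data point gives a linear system:
  a + b + c = -7
  16a + 4b + c = 8
  49a + 7b + c = 59
Solving the system yields a = 2, b = -5, c = -4.
So f(u) = 2u² - 5u - 4.
The coefficient of u is -5.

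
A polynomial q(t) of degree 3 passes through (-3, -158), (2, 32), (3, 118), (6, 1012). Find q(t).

q(t) = 5t^3 - 2t^2 + t - 2

Write q(t) = at^3 + bt^2 + ct + d. Substituting each data point gives a linear system:
  -27a + 9b - 3c + d = -158
  8a + 4b + 2c + d = 32
  27a + 9b + 3c + d = 118
  216a + 36b + 6c + d = 1012
Solving the system yields a = 5, b = -2, c = 1, d = -2.
So q(t) = 5t^3 - 2t^2 + t - 2.
Check: q(3) = 118. ✓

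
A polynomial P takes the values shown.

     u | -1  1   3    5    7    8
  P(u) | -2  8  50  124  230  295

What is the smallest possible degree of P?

Divided differences on the nodes -1, 1, 3, 5, 7, 8:
  order 0: -2  8  50  124  230  295
  order 1: 5  21  37  53  65
  order 2: 4  4  4  4
  order 3: 0  0  0
  order 4: 0  0
  order 5: 0
The order-2 divided differences are all 4 (nonzero) and every higher order vanishes, so the data lies on a polynomial of degree exactly 2.

2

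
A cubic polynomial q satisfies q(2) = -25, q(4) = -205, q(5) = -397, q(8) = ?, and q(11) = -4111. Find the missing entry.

The 4 known points determine the degree-3 polynomial uniquely.
Write q(s) = as^3 + bs^2 + cs + d. Substituting each data point gives a linear system:
  8a + 4b + 2c + d = -25
  64a + 16b + 4c + d = -205
  125a + 25b + 5c + d = -397
  1331a + 121b + 11c + d = -4111
Solving the system yields a = -3, b = -1, c = 0, d = 3.
So q(s) = -3s^3 - s^2 + 3.
Then q(8) = -1597.

-1597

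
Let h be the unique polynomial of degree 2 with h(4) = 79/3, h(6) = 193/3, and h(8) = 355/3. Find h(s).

Write h(s) = as^2 + bs + c. Substituting each data point gives a linear system:
  16a + 4b + c = 79/3
  36a + 6b + c = 193/3
  64a + 8b + c = 355/3
Solving the system yields a = 2, b = -1, c = -5/3.
So h(s) = 2s² - s - 5/3.
Check: h(8) = 355/3. ✓

h(s) = 2s^2 - s - 5/3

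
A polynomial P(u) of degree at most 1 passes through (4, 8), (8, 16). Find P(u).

Using the Lagrange interpolation formula with nodes 4, 8:
  L_0(u) = (u - 8) / -4
  L_1(u) = (u - 4) / 4
Then P(u) = 8·L_0(u) + 16·L_1(u).
Expanding and collecting terms gives P(u) = 2u.
Check: P(8) = 16. ✓

P(u) = 2u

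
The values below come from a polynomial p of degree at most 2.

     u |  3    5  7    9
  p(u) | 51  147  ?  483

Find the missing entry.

291

On equispaced nodes a degree-2 polynomial has vanishing third forward difference, so
  - p(3) + 3·p(5) - 3·p(7) + p(9) = 0.
Substituting the known values and solving for p(7):
  -3·p(7) = -873
  p(7) = 291.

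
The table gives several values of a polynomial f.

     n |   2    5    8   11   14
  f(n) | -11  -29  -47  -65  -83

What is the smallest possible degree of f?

Forward differences of the values at n = 2, 5, 8, 11, 14:
  f  : -11  -29  -47  -65  -83
  Δ  : -18  -18  -18  -18
  Δ^2: 0  0  0
  Δ^3: 0  0
  Δ^4: 0
The first differences are constant (-18) and nonzero, while all higher differences vanish, so the minimal degree is 1.

1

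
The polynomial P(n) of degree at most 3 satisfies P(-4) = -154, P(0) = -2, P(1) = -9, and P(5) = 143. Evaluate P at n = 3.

7

Using the Lagrange interpolation formula with nodes -4, 0, 1, 5:
  L_0(n) = n(n - 1)(n - 5) / -180
  L_1(n) = (n + 4)(n - 1)(n - 5) / 20
  L_2(n) = (n + 4)n(n - 5) / -20
  L_3(n) = (n + 4)n(n - 1) / 180
Then P(n) = -154·L_0(n) - 2·L_1(n) - 9·L_2(n) + 143·L_3(n).
Expanding and collecting terms gives P(n) = 2n³ - 3n² - 6n - 2.
Evaluating at n = 3: P(3) = 7.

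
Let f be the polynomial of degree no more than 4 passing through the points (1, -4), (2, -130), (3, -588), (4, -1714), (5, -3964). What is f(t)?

Write f(t) = at^4 + bt^3 + ct^2 + dt + e. Substituting each data point gives a linear system:
  a + b + c + d + e = -4
  16a + 8b + 4c + 2d + e = -130
  81a + 27b + 9c + 3d + e = -588
  256a + 64b + 16c + 4d + e = -1714
  625a + 125b + 25c + 5d + e = -3964
Solving the system yields a = -5, b = -6, c = -5, d = 6, e = 6.
So f(t) = -5t^4 - 6t^3 - 5t^2 + 6t + 6.
Check: f(4) = -1714. ✓

f(t) = -5t^4 - 6t^3 - 5t^2 + 6t + 6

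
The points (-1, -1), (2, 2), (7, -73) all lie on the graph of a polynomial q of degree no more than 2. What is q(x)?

Using the Lagrange interpolation formula with nodes -1, 2, 7:
  L_0(x) = (x - 2)(x - 7) / 24
  L_1(x) = (x + 1)(x - 7) / -15
  L_2(x) = (x + 1)(x - 2) / 40
Then q(x) = -1·L_0(x) + 2·L_1(x) - 73·L_2(x).
Expanding and collecting terms gives q(x) = -2x² + 3x + 4.
Check: q(-1) = -1. ✓

q(x) = -2x^2 + 3x + 4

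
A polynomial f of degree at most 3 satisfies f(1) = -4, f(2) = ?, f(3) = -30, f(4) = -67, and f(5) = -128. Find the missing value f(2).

The 4 known points determine the degree-3 polynomial uniquely.
Write f(t) = at^3 + bt^2 + ct + d. Substituting each data point gives a linear system:
  a + b + c + d = -4
  27a + 9b + 3c + d = -30
  64a + 16b + 4c + d = -67
  125a + 25b + 5c + d = -128
Solving the system yields a = -1, b = 0, c = 0, d = -3.
So f(t) = -t³ - 3.
Then f(2) = -11.

-11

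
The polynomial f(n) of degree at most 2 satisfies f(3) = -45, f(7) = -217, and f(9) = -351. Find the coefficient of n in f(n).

Write f(n) = an^2 + bn + c. Substituting each data point gives a linear system:
  9a + 3b + c = -45
  49a + 7b + c = -217
  81a + 9b + c = -351
Solving the system yields a = -4, b = -3, c = 0.
So f(n) = -4n² - 3n.
The coefficient of n is -3.

-3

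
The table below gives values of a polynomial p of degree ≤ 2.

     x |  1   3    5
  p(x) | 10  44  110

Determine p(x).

p(x) = 4x^2 + x + 5

Write p(x) = ax^2 + bx + c. Substituting each data point gives a linear system:
  a + b + c = 10
  9a + 3b + c = 44
  25a + 5b + c = 110
Solving the system yields a = 4, b = 1, c = 5.
So p(x) = 4x^2 + x + 5.
Check: p(3) = 44. ✓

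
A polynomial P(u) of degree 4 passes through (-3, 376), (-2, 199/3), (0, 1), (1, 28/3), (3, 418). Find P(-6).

6349

Write P(u) = au^4 + bu^3 + cu^2 + du + e. Substituting each data point gives a linear system:
  81a - 27b + 9c - 3d + e = 376
  16a - 8b + 4c - 2d + e = 199/3
  e = 1
  a + b + c + d + e = 28/3
  81a + 27b + 9c + 3d + e = 418
Solving the system yields a = 5, b = 1/3, c = -1, d = 4, e = 1.
So P(u) = 5u^4 + (1/3)u^3 - u^2 + 4u + 1.
Then P(-6) = 6349.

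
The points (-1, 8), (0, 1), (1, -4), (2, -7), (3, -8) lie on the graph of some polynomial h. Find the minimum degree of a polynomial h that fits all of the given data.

2

Forward differences of the values at u = -1, 0, 1, 2, 3:
  h  : 8  1  -4  -7  -8
  Δ  : -7  -5  -3  -1
  Δ^2: 2  2  2
  Δ^3: 0  0
  Δ^4: 0
The second differences are constant (2) and nonzero, while all higher differences vanish, so the minimal degree is 2.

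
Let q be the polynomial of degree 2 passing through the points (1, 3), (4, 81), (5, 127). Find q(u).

Write q(u) = au^2 + bu + c. Substituting each data point gives a linear system:
  a + b + c = 3
  16a + 4b + c = 81
  25a + 5b + c = 127
Solving the system yields a = 5, b = 1, c = -3.
So q(u) = 5u² + u - 3.
Check: q(1) = 3. ✓

q(u) = 5u^2 + u - 3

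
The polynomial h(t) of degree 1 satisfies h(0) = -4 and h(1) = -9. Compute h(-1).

Write h(t) = at + b. Substituting each data point gives a linear system:
  b = -4
  a + b = -9
Solving the system yields a = -5, b = -4.
So h(t) = -5t - 4.
Then h(-1) = 1.

1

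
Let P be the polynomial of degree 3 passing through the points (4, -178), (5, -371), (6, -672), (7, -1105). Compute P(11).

Using the Lagrange interpolation formula with nodes 4, 5, 6, 7:
  L_0(u) = (u - 5)(u - 6)(u - 7) / -6
  L_1(u) = (u - 4)(u - 6)(u - 7) / 2
  L_2(u) = (u - 4)(u - 5)(u - 7) / -2
  L_3(u) = (u - 4)(u - 5)(u - 6) / 6
Then P(u) = -178·L_0(u) - 371·L_1(u) - 672·L_2(u) - 1105·L_3(u).
Expanding and collecting terms gives P(u) = -4u³ + 6u² - 3u - 6.
Evaluating at u = 11: P(11) = -4637.

-4637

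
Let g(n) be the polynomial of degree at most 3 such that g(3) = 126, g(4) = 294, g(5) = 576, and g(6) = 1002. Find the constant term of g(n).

6

Write g(n) = an^3 + bn^2 + cn + d. Substituting each data point gives a linear system:
  27a + 9b + 3c + d = 126
  64a + 16b + 4c + d = 294
  125a + 25b + 5c + d = 576
  216a + 36b + 6c + d = 1002
Solving the system yields a = 5, b = -3, c = 4, d = 6.
So g(n) = 5n^3 - 3n^2 + 4n + 6.
The constant term is 6.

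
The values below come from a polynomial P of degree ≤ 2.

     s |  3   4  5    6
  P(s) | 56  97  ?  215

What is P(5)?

150

On equispaced nodes a degree-2 polynomial has vanishing third forward difference, so
  - P(3) + 3·P(4) - 3·P(5) + P(6) = 0.
Substituting the known values and solving for P(5):
  -3·P(5) = -450
  P(5) = 150.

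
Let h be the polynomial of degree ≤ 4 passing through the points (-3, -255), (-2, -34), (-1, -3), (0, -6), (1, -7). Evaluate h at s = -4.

-942

Forward differences of the values at s = -3, -2, -1, 0, 1:
  h  : -255  -34  -3  -6  -7
  Δ  : 221  31  -3  -1
  Δ^2: -190  -34  2
  Δ^3: 156  36
  Δ^4: -120
The fourth differences are constant, confirming degree 4.
Interpolating (Newton forward form) and evaluating at s = -4 gives h(-4) = -942.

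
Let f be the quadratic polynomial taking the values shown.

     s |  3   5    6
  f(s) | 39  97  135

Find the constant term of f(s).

Write f(s) = as^2 + bs + c. Substituting each data point gives a linear system:
  9a + 3b + c = 39
  25a + 5b + c = 97
  36a + 6b + c = 135
Solving the system yields a = 3, b = 5, c = -3.
So f(s) = 3s² + 5s - 3.
The constant term is -3.

-3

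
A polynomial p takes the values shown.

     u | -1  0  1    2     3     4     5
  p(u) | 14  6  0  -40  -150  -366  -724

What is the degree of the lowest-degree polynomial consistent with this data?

3

Forward differences of the values at u = -1, 0, 1, 2, 3, 4, 5:
  p  : 14  6  0  -40  -150  -366  -724
  Δ  : -8  -6  -40  -110  -216  -358
  Δ^2: 2  -34  -70  -106  -142
  Δ^3: -36  -36  -36  -36
  Δ^4: 0  0  0
  Δ^5: 0  0
  Δ^6: 0
The third differences are constant (-36) and nonzero, while all higher differences vanish, so the minimal degree is 3.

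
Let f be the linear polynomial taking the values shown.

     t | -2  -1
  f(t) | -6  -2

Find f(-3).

-10

Using the Lagrange interpolation formula with nodes -2, -1:
  L_0(t) = (t + 1) / -1
  L_1(t) = (t + 2) / 1
Then f(t) = -6·L_0(t) - 2·L_1(t).
Expanding and collecting terms gives f(t) = 4t + 2.
Evaluating at t = -3: f(-3) = -10.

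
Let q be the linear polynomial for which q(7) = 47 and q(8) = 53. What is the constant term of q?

Write q(x) = ax + b. Substituting each data point gives a linear system:
  7a + b = 47
  8a + b = 53
Solving the system yields a = 6, b = 5.
So q(x) = 6x + 5.
The constant term is 5.

5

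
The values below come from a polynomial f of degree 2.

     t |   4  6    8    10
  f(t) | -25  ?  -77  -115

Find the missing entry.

On equispaced nodes a degree-2 polynomial has vanishing third forward difference, so
  - f(4) + 3·f(6) - 3·f(8) + f(10) = 0.
Substituting the known values and solving for f(6):
  3·f(6) = -141
  f(6) = -47.

-47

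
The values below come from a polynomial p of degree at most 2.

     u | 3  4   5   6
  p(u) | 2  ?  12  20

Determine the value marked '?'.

6

The 3 known points determine the degree-2 polynomial uniquely.
Write p(u) = au^2 + bu + c. Substituting each data point gives a linear system:
  9a + 3b + c = 2
  25a + 5b + c = 12
  36a + 6b + c = 20
Solving the system yields a = 1, b = -3, c = 2.
So p(u) = u² - 3u + 2.
Then p(4) = 6.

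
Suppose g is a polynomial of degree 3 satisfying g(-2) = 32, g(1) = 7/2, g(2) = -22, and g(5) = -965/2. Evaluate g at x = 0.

Write g(x) = ax^3 + bx^2 + cx + d. Substituting each data point gives a linear system:
  -8a + 4b - 2c + d = 32
  a + b + c + d = 7/2
  8a + 4b + 2c + d = -22
  125a + 25b + 5c + d = -965/2
Solving the system yields a = -4, b = 0, c = 5/2, d = 5.
So g(x) = -4x³ + (5/2)x + 5.
Then g(0) = 5.

5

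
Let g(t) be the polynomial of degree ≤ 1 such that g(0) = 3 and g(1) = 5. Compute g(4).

11

Write g(t) = at + b. Substituting each data point gives a linear system:
  b = 3
  a + b = 5
Solving the system yields a = 2, b = 3.
So g(t) = 2t + 3.
Then g(4) = 11.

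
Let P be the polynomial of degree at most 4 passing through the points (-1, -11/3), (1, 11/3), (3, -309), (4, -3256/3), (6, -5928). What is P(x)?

Using the Lagrange interpolation formula with nodes -1, 1, 3, 4, 6:
  L_0(x) = (x - 1)(x - 3)(x - 4)(x - 6) / 280
  L_1(x) = (x + 1)(x - 3)(x - 4)(x - 6) / -60
  L_2(x) = (x + 1)(x - 1)(x - 4)(x - 6) / 24
  L_3(x) = (x + 1)(x - 1)(x - 3)(x - 6) / -30
  L_4(x) = (x + 1)(x - 1)(x - 3)(x - 4) / 210
Then P(x) = -11/3·L_0(x) + 11/3·L_1(x) - 309·L_2(x) - 3256/3·L_3(x) - 5928·L_4(x).
Expanding and collecting terms gives P(x) = -5x⁴ + (5/3)x³ + 5x² + 2x.
Check: P(3) = -309. ✓

P(x) = -5x^4 + (5/3)x^3 + 5x^2 + 2x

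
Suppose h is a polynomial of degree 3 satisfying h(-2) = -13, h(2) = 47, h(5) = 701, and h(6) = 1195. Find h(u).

h(u) = 5u^3 + 4u^2 - 5u + 1

Write h(u) = au^3 + bu^2 + cu + d. Substituting each data point gives a linear system:
  -8a + 4b - 2c + d = -13
  8a + 4b + 2c + d = 47
  125a + 25b + 5c + d = 701
  216a + 36b + 6c + d = 1195
Solving the system yields a = 5, b = 4, c = -5, d = 1.
So h(u) = 5u^3 + 4u^2 - 5u + 1.
Check: h(6) = 1195. ✓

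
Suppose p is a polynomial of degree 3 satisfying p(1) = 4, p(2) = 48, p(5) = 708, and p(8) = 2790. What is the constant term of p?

-2

Write p(s) = as^3 + bs^2 + cs + d. Substituting each data point gives a linear system:
  a + b + c + d = 4
  8a + 4b + 2c + d = 48
  125a + 25b + 5c + d = 708
  512a + 64b + 8c + d = 2790
Solving the system yields a = 5, b = 4, c = -3, d = -2.
So p(s) = 5s^3 + 4s^2 - 3s - 2.
The constant term is -2.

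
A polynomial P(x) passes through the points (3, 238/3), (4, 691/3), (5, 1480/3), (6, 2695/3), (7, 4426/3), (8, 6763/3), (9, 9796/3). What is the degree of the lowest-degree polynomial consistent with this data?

3

Forward differences of the values at x = 3, 4, 5, 6, 7, 8, 9:
  P  : 238/3  691/3  1480/3  2695/3  4426/3  6763/3  9796/3
  Δ  : 151  263  405  577  779  1011
  Δ^2: 112  142  172  202  232
  Δ^3: 30  30  30  30
  Δ^4: 0  0  0
  Δ^5: 0  0
  Δ^6: 0
The third differences are constant (30) and nonzero, while all higher differences vanish, so the minimal degree is 3.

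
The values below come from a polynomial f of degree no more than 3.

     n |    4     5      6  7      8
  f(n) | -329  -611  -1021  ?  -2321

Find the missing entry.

-1583

On equispaced nodes a degree-3 polynomial has vanishing fourth forward difference, so
  f(4) - 4·f(5) + 6·f(6) - 4·f(7) + f(8) = 0.
Substituting the known values and solving for f(7):
  -4·f(7) = 6332
  f(7) = -1583.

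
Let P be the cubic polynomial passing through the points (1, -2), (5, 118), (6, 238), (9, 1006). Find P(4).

Write P(x) = ax^3 + bx^2 + cx + d. Substituting each data point gives a linear system:
  a + b + c + d = -2
  125a + 25b + 5c + d = 118
  216a + 36b + 6c + d = 238
  729a + 81b + 9c + d = 1006
Solving the system yields a = 2, b = -6, c = 4, d = -2.
So P(x) = 2x^3 - 6x^2 + 4x - 2.
Then P(4) = 46.

46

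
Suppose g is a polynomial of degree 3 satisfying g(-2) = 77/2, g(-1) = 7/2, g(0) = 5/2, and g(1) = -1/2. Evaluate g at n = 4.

Using the Lagrange interpolation formula with nodes -2, -1, 0, 1:
  L_0(n) = (n + 1)n(n - 1) / -6
  L_1(n) = (n + 2)n(n - 1) / 2
  L_2(n) = (n + 2)(n + 1)(n - 1) / -2
  L_3(n) = (n + 2)(n + 1)n / 6
Then g(n) = 77/2·L_0(n) + 7/2·L_1(n) + 5/2·L_2(n) - 1/2·L_3(n).
Expanding and collecting terms gives g(n) = -6n³ - n² + 4n + 5/2.
Evaluating at n = 4: g(4) = -763/2.

-763/2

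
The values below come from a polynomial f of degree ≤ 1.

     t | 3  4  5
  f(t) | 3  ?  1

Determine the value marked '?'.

2

The 2 known points determine the degree-1 polynomial uniquely.
Write f(t) = at + b. Substituting each data point gives a linear system:
  3a + b = 3
  5a + b = 1
Solving the system yields a = -1, b = 6.
So f(t) = -t + 6.
Then f(4) = 2.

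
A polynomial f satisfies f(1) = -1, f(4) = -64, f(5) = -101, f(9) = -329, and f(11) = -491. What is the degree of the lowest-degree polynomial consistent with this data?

2

Divided differences on the nodes 1, 4, 5, 9, 11:
  order 0: -1  -64  -101  -329  -491
  order 1: -21  -37  -57  -81
  order 2: -4  -4  -4
  order 3: 0  0
  order 4: 0
The order-2 divided differences are all -4 (nonzero) and every higher order vanishes, so the data lies on a polynomial of degree exactly 2.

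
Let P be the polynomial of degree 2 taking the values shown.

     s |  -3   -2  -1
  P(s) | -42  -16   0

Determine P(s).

P(s) = -5s^2 + s + 6

Write P(s) = as^2 + bs + c. Substituting each data point gives a linear system:
  9a - 3b + c = -42
  4a - 2b + c = -16
  a - b + c = 0
Solving the system yields a = -5, b = 1, c = 6.
So P(s) = -5s^2 + s + 6.
Check: P(-1) = 0. ✓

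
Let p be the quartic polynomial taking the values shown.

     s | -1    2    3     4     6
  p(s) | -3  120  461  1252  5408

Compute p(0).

Write p(s) = as^4 + bs^3 + cs^2 + ds + e. Substituting each data point gives a linear system:
  a - b + c - d + e = -3
  16a + 8b + 4c + 2d + e = 120
  81a + 27b + 9c + 3d + e = 461
  256a + 64b + 16c + 4d + e = 1252
  1296a + 216b + 36c + 6d + e = 5408
Solving the system yields a = 3, b = 6, c = 6, d = 2, e = -4.
So p(s) = 3s⁴ + 6s³ + 6s² + 2s - 4.
Then p(0) = -4.

-4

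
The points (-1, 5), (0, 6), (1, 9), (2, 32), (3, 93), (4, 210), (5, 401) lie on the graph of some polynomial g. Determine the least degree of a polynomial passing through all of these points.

Forward differences of the values at t = -1, 0, 1, 2, 3, 4, 5:
  g  : 5  6  9  32  93  210  401
  Δ  : 1  3  23  61  117  191
  Δ^2: 2  20  38  56  74
  Δ^3: 18  18  18  18
  Δ^4: 0  0  0
  Δ^5: 0  0
  Δ^6: 0
The third differences are constant (18) and nonzero, while all higher differences vanish, so the minimal degree is 3.

3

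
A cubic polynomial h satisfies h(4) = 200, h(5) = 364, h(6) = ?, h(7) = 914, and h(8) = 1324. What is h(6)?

598

On equispaced nodes a degree-3 polynomial has vanishing fourth forward difference, so
  h(4) - 4·h(5) + 6·h(6) - 4·h(7) + h(8) = 0.
Substituting the known values and solving for h(6):
  6·h(6) = 3588
  h(6) = 598.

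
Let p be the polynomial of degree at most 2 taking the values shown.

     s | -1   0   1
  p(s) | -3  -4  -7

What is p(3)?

-19

Using the Lagrange interpolation formula with nodes -1, 0, 1:
  L_0(s) = s(s - 1) / 2
  L_1(s) = (s + 1)(s - 1) / -1
  L_2(s) = (s + 1)s / 2
Then p(s) = -3·L_0(s) - 4·L_1(s) - 7·L_2(s).
Expanding and collecting terms gives p(s) = -s² - 2s - 4.
Evaluating at s = 3: p(3) = -19.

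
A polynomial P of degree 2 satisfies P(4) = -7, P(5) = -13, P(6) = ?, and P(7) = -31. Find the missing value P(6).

-21

The 3 known points determine the degree-2 polynomial uniquely.
Write P(n) = an^2 + bn + c. Substituting each data point gives a linear system:
  16a + 4b + c = -7
  25a + 5b + c = -13
  49a + 7b + c = -31
Solving the system yields a = -1, b = 3, c = -3.
So P(n) = -n^2 + 3n - 3.
Then P(6) = -21.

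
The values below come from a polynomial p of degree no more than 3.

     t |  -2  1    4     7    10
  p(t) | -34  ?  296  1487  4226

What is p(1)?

On equispaced nodes a degree-3 polynomial has vanishing fourth forward difference, so
  p(-2) - 4·p(1) + 6·p(4) - 4·p(7) + p(10) = 0.
Substituting the known values and solving for p(1):
  -4·p(1) = -20
  p(1) = 5.

5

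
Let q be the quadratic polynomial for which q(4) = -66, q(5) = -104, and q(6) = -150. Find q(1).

0

Using the Lagrange interpolation formula with nodes 4, 5, 6:
  L_0(t) = (t - 5)(t - 6) / 2
  L_1(t) = (t - 4)(t - 6) / -1
  L_2(t) = (t - 4)(t - 5) / 2
Then q(t) = -66·L_0(t) - 104·L_1(t) - 150·L_2(t).
Expanding and collecting terms gives q(t) = -4t² - 2t + 6.
Evaluating at t = 1: q(1) = 0.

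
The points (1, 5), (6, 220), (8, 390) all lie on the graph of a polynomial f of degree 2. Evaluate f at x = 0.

Using the Lagrange interpolation formula with nodes 1, 6, 8:
  L_0(x) = (x - 6)(x - 8) / 35
  L_1(x) = (x - 1)(x - 8) / -10
  L_2(x) = (x - 1)(x - 6) / 14
Then f(x) = 5·L_0(x) + 220·L_1(x) + 390·L_2(x).
Expanding and collecting terms gives f(x) = 6x^2 + x - 2.
Evaluating at x = 0: f(0) = -2.

-2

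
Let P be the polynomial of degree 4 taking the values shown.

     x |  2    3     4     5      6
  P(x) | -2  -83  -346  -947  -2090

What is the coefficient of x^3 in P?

Write P(x) = ax^4 + bx^3 + cx^2 + dx + e. Substituting each data point gives a linear system:
  16a + 8b + 4c + 2d + e = -2
  81a + 27b + 9c + 3d + e = -83
  256a + 64b + 16c + 4d + e = -346
  625a + 125b + 25c + 5d + e = -947
  1296a + 216b + 36c + 6d + e = -2090
Solving the system yields a = -2, b = 2, c = 1, d = 6, e = -2.
So P(x) = -2x^4 + 2x^3 + x^2 + 6x - 2.
The coefficient of x^3 is 2.

2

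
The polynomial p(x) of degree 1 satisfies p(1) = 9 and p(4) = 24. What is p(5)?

29

Using the Lagrange interpolation formula with nodes 1, 4:
  L_0(x) = (x - 4) / -3
  L_1(x) = (x - 1) / 3
Then p(x) = 9·L_0(x) + 24·L_1(x).
Expanding and collecting terms gives p(x) = 5x + 4.
Evaluating at x = 5: p(5) = 29.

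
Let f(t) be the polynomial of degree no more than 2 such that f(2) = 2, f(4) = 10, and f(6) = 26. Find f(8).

Write f(t) = at^2 + bt + c. Substituting each data point gives a linear system:
  4a + 2b + c = 2
  16a + 4b + c = 10
  36a + 6b + c = 26
Solving the system yields a = 1, b = -2, c = 2.
So f(t) = t² - 2t + 2.
Then f(8) = 50.

50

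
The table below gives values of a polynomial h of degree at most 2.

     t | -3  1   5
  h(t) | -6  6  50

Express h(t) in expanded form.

h(t) = t^2 + 5t

Write h(t) = at^2 + bt + c. Substituting each data point gives a linear system:
  9a - 3b + c = -6
  a + b + c = 6
  25a + 5b + c = 50
Solving the system yields a = 1, b = 5, c = 0.
So h(t) = t^2 + 5t.
Check: h(-3) = -6. ✓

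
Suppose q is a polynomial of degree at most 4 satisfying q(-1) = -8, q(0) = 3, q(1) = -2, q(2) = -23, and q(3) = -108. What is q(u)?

q(u) = -2u^4 + 4u^3 - 6u^2 - u + 3

Using the Lagrange interpolation formula with nodes -1, 0, 1, 2, 3:
  L_0(u) = u(u - 1)(u - 2)(u - 3) / 24
  L_1(u) = (u + 1)(u - 1)(u - 2)(u - 3) / -6
  L_2(u) = (u + 1)u(u - 2)(u - 3) / 4
  L_3(u) = (u + 1)u(u - 1)(u - 3) / -6
  L_4(u) = (u + 1)u(u - 1)(u - 2) / 24
Then q(u) = -8·L_0(u) + 3·L_1(u) - 2·L_2(u) - 23·L_3(u) - 108·L_4(u).
Expanding and collecting terms gives q(u) = -2u^4 + 4u^3 - 6u^2 - u + 3.
Check: q(3) = -108. ✓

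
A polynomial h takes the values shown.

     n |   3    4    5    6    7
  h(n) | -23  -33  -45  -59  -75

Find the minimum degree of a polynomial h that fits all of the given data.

2

Forward differences of the values at n = 3, 4, 5, 6, 7:
  h  : -23  -33  -45  -59  -75
  Δ  : -10  -12  -14  -16
  Δ^2: -2  -2  -2
  Δ^3: 0  0
  Δ^4: 0
The second differences are constant (-2) and nonzero, while all higher differences vanish, so the minimal degree is 2.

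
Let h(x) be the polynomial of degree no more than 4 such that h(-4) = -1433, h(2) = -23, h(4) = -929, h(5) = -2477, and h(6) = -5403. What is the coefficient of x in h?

-1

Write h(x) = ax^4 + bx^3 + cx^2 + dx + e. Substituting each data point gives a linear system:
  256a - 64b + 16c - 4d + e = -1433
  16a + 8b + 4c + 2d + e = -23
  256a + 64b + 16c + 4d + e = -929
  625a + 125b + 25c + 5d + e = -2477
  1296a + 216b + 36c + 6d + e = -5403
Solving the system yields a = -5, b = 4, c = 6, d = -1, e = 3.
So h(x) = -5x^4 + 4x^3 + 6x^2 - x + 3.
The coefficient of x is -1.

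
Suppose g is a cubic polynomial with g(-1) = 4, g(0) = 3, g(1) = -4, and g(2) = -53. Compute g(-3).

Write g(u) = au^3 + bu^2 + cu + d. Substituting each data point gives a linear system:
  -a + b - c + d = 4
  d = 3
  a + b + c + d = -4
  8a + 4b + 2c + d = -53
Solving the system yields a = -6, b = -3, c = 2, d = 3.
So g(u) = -6u³ - 3u² + 2u + 3.
Then g(-3) = 132.

132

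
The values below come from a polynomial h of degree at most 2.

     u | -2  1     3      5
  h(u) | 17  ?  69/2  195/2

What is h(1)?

7/2

The 3 known points determine the degree-2 polynomial uniquely.
Write h(u) = au^2 + bu + c. Substituting each data point gives a linear system:
  4a - 2b + c = 17
  9a + 3b + c = 69/2
  25a + 5b + c = 195/2
Solving the system yields a = 4, b = -1/2, c = 0.
So h(u) = 4u² - (1/2)u.
Then h(1) = 7/2.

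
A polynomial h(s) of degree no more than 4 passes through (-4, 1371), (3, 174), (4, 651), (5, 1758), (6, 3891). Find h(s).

Write h(s) = as^4 + bs^3 + cs^2 + ds + e. Substituting each data point gives a linear system:
  256a - 64b + 16c - 4d + e = 1371
  81a + 27b + 9c + 3d + e = 174
  256a + 64b + 16c + 4d + e = 651
  625a + 125b + 25c + 5d + e = 1758
  1296a + 216b + 36c + 6d + e = 3891
Solving the system yields a = 4, b = -6, c = -1, d = 6, e = 3.
So h(s) = 4s^4 - 6s^3 - s^2 + 6s + 3.
Check: h(6) = 3891. ✓

h(s) = 4s^4 - 6s^3 - s^2 + 6s + 3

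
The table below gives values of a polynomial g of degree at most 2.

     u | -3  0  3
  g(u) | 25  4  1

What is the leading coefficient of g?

1

Write g(u) = au^2 + bu + c. Substituting each data point gives a linear system:
  9a - 3b + c = 25
  c = 4
  9a + 3b + c = 1
Solving the system yields a = 1, b = -4, c = 4.
So g(u) = u^2 - 4u + 4.
The leading coefficient is 1.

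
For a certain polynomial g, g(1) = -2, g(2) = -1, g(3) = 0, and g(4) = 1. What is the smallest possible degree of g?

Forward differences of the values at t = 1, 2, 3, 4:
  g  : -2  -1  0  1
  Δ  : 1  1  1
  Δ^2: 0  0
  Δ^3: 0
The first differences are constant (1) and nonzero, while all higher differences vanish, so the minimal degree is 1.

1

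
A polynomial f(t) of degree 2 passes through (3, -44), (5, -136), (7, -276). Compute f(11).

Using the Lagrange interpolation formula with nodes 3, 5, 7:
  L_0(t) = (t - 5)(t - 7) / 8
  L_1(t) = (t - 3)(t - 7) / -4
  L_2(t) = (t - 3)(t - 5) / 8
Then f(t) = -44·L_0(t) - 136·L_1(t) - 276·L_2(t).
Expanding and collecting terms gives f(t) = -6t^2 + 2t + 4.
Evaluating at t = 11: f(11) = -700.

-700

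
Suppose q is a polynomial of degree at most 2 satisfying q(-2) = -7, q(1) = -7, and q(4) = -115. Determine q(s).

Write q(s) = as^2 + bs + c. Substituting each data point gives a linear system:
  4a - 2b + c = -7
  a + b + c = -7
  16a + 4b + c = -115
Solving the system yields a = -6, b = -6, c = 5.
So q(s) = -6s^2 - 6s + 5.
Check: q(-2) = -7. ✓

q(s) = -6s^2 - 6s + 5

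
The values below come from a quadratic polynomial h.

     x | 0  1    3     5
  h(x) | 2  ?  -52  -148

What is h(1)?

-4

The 3 known points determine the degree-2 polynomial uniquely.
Write h(x) = ax^2 + bx + c. Substituting each data point gives a linear system:
  c = 2
  9a + 3b + c = -52
  25a + 5b + c = -148
Solving the system yields a = -6, b = 0, c = 2.
So h(x) = -6x² + 2.
Then h(1) = -4.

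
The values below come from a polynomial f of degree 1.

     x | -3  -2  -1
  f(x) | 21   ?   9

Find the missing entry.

The 2 known points determine the degree-1 polynomial uniquely.
Write f(x) = ax + b. Substituting each data point gives a linear system:
  -3a + b = 21
  -a + b = 9
Solving the system yields a = -6, b = 3.
So f(x) = -6x + 3.
Then f(-2) = 15.

15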